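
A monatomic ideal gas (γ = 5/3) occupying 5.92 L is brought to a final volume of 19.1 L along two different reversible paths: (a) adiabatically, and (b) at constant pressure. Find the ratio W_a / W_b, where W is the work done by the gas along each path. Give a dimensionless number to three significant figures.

W_a / W_b ≈ 0.365

Path (a) adiabatic: W = P₁V₁(1 − (V₁/V₂)^(γ−1))/(γ−1) → W_a/(P₁V₁) = 0.813.
Path (b) isobaric: W = P₁(V₂ − V₁) → W_b/(P₁V₁) = 2.226.
W_a / W_b = 0.813 / 2.226 = 0.3652.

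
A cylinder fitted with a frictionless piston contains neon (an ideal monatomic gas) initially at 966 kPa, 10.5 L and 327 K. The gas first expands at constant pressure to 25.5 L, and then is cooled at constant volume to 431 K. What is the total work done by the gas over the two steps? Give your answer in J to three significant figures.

Step 1 (isobaric): W = PΔV = (966 kPa)(25.5 − 10.5 L) = 14490 J.
Step 2 (isochoric): W = 0 (constant volume).
W_total = 14490 + 0 = 14490 J.

W_total ≈ 14500 J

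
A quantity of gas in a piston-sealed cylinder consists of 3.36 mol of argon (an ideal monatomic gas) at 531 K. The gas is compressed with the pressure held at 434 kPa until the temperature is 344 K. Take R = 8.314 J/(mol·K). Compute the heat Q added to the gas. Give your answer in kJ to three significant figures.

Q ≈ -13.1 kJ

Isobaric: W = nRΔT = (3.36)(8.314)(-187) = -5224 J.
ΔU = nCᵥΔT with Cᵥ = 3R/2: ΔU = (3.36)(12.47)(-187) = -7836 J.
Q = ΔU + W = -7836 − 5224 = -13060 J.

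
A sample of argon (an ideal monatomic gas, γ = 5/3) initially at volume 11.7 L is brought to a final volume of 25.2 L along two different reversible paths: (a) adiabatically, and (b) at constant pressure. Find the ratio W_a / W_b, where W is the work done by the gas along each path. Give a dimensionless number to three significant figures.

W_a / W_b ≈ 0.521

Path (a) adiabatic: W = P₁V₁(1 − (V₁/V₂)^(γ−1))/(γ−1) → W_a/(P₁V₁) = 0.6006.
Path (b) isobaric: W = P₁(V₂ − V₁) → W_b/(P₁V₁) = 1.154.
W_a / W_b = 0.6006 / 1.154 = 0.5205.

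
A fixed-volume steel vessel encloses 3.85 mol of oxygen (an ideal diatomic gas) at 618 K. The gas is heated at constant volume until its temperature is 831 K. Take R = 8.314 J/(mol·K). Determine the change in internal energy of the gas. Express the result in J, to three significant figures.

ΔU ≈ 17000 J

Constant volume ⇒ W = 0, so Q = ΔU = nCᵥΔT with Cᵥ = 5R/2 = 20.79 J/(mol·K).
ΔU = (3.85)(20.79)(831 − 618) = 17045 J.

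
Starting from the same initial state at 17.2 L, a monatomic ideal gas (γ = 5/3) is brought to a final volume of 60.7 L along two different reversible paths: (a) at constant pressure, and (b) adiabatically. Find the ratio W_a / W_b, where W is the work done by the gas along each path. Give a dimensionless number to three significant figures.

W_a / W_b ≈ 2.97

Path (a) isobaric: W = P₁(V₂ − V₁) → W_a/(P₁V₁) = 2.529.
Path (b) adiabatic: W = P₁V₁(1 − (V₁/V₂)^(γ−1))/(γ−1) → W_b/(P₁V₁) = 0.8529.
W_a / W_b = 2.529 / 0.8529 = 2.965.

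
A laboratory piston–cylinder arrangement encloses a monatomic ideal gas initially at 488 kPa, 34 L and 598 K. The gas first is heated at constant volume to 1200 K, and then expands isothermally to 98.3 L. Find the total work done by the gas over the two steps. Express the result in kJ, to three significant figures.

W_total ≈ 35.3 kJ

Step 1 (isochoric): W = 0 (constant volume).
After step 1: P = 979.3 kPa (V unchanged).
Step 2 (isothermal): W = P₁V₁ ln(V₂/V₁) = (33295) ln(98.3/34) = 35348 J.
W_total = 0 + 35348 = 35348 J.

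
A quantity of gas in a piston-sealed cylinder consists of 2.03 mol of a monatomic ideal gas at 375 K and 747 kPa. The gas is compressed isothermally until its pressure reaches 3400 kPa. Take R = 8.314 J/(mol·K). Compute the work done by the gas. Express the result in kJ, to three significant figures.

Isothermal process: W = nRT ln(V₂/V₁) = nRT ln(P₁/P₂).
W = (2.03)(8.314)(375) × ln(747/3400)
  = 6329 × ln(0.2197) = 6329 × -1.515
W_by_gas = -9591 J.

W ≈ -9.59 kJ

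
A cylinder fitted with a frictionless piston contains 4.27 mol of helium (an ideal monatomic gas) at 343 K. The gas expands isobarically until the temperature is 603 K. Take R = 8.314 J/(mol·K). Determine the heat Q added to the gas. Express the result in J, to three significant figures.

Q ≈ 23100 J

Isobaric: W = nRΔT = (4.27)(8.314)(260) = 9230 J.
ΔU = nCᵥΔT with Cᵥ = 3R/2: ΔU = (4.27)(12.47)(260) = 13845 J.
Q = ΔU + W = 13845 + 9230 = 23076 J.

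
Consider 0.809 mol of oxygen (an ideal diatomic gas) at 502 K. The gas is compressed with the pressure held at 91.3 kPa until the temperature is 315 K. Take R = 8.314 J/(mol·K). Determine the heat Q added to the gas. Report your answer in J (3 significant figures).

Q ≈ -4400 J

Isobaric: W = nRΔT = (0.809)(8.314)(-187) = -1258 J.
ΔU = nCᵥΔT with Cᵥ = 5R/2: ΔU = (0.809)(20.79)(-187) = -3144 J.
Q = ΔU + W = -3144 − 1258 = -4402 J.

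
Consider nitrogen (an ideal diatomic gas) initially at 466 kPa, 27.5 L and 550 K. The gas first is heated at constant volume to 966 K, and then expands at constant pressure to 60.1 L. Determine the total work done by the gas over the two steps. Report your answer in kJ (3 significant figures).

W_total ≈ 26.7 kJ

Step 1 (isochoric): W = 0 (constant volume).
After step 1: P = 818.5 kPa (V unchanged).
Step 2 (isobaric): W = PΔV = (818.5 kPa)(60.1 − 27.5 L) = 26682 J.
W_total = 0 + 26682 = 26682 J.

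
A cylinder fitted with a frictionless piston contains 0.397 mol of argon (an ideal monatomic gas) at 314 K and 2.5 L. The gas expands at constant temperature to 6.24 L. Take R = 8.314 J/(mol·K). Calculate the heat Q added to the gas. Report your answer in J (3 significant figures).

Isothermal ⇒ ΔU = 0, so Q = W = nRT ln(V₂/V₁).
Q = (0.397)(8.314)(314) ln(6.24/2.5) = 1036 × 0.9147 = 948 J.

Q ≈ 948 J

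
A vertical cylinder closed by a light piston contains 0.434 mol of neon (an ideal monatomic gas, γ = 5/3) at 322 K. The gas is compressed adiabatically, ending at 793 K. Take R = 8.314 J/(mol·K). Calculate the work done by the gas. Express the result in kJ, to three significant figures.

Adiabatic ⇒ Q = 0, so W_by = −ΔU = nCᵥ(T₁ − T₂).
Cᵥ = 3R/2 = 12.47 J/(mol·K).
W = (0.434)(12.47)(322 − 793) = -2549 J.

W ≈ -2.55 kJ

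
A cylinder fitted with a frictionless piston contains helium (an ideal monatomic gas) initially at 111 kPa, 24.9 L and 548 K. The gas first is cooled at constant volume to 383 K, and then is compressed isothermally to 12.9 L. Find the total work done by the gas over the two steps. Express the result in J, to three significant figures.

Step 1 (isochoric): W = 0 (constant volume).
After step 1: P = 77.58 kPa (V unchanged).
Step 2 (isothermal): W = P₁V₁ ln(V₂/V₁) = (1932) ln(12.9/24.9) = -1270 J.
W_total = 0 − 1270 = -1270 J.

W_total ≈ -1270 J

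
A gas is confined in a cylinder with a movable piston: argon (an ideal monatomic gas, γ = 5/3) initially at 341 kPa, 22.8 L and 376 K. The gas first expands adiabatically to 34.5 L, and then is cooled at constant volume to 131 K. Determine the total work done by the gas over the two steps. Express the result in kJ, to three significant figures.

W_total ≈ 2.81 kJ

Step 1 (adiabatic): W = (P₁V₁ − P₂V₂)/(γ−1) = (7775 − 5899)/0.667 = 2814 J.
Step 2 (isochoric): W = 0 (constant volume).
W_total = 2814 + 0 = 2814 J.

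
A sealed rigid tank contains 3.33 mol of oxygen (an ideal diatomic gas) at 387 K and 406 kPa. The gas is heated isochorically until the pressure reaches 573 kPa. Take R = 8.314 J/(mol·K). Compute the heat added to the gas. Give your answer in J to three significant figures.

Q ≈ 11000 J

Constant volume ⇒ W = 0, so Q = ΔU = nCᵥΔT with Cᵥ = 5R/2 = 20.79 J/(mol·K).
At constant V, T₂/T₁ = P₂/P₁ ⇒ ΔT = T₁(P₂/P₁ − 1) = 387·(573/406 − 1) = 159.2 K.
ΔU = (3.33)(20.79)(159.2) = 11018 J.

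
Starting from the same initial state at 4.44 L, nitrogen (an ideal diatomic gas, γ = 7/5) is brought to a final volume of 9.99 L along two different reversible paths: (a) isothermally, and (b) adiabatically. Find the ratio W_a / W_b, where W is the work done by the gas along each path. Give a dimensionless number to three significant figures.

Path (a) isothermal: W = P₁V₁ ln(V₂/V₁) → W_a/(P₁V₁) = 0.8109.
Path (b) adiabatic: W = P₁V₁(1 − (V₁/V₂)^(γ−1))/(γ−1) → W_b/(P₁V₁) = 0.6925.
W_a / W_b = 0.8109 / 0.6925 = 1.171.

W_a / W_b ≈ 1.17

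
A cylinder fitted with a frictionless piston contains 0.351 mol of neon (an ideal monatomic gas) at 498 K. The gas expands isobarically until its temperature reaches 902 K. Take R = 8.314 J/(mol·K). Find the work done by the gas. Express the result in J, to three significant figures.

W ≈ 1180 J

Isobaric: W = P ΔV = nR ΔT.
W = (0.351)(8.314)(902 − 498) = 1179 J.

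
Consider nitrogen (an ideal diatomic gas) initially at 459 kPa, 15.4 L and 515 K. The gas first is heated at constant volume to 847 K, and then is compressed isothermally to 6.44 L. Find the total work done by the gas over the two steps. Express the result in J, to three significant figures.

Step 1 (isochoric): W = 0 (constant volume).
After step 1: P = 754.9 kPa (V unchanged).
Step 2 (isothermal): W = P₁V₁ ln(V₂/V₁) = (11625) ln(6.44/15.4) = -10136 J.
W_total = 0 − 10136 = -10136 J.

W_total ≈ -10100 J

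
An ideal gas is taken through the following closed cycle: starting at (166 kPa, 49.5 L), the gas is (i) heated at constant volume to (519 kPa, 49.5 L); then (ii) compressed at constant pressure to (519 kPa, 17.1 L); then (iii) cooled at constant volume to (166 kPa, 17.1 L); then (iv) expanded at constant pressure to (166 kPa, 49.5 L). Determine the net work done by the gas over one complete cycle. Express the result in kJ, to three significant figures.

W_net ≈ -11.4 kJ

Constant-volume legs do no work.
W(ii) = (519)(17.1 − 49.5) = -16816 J; W(iv) = (166)(49.5 − 17.1) = 5378 J.
W_net = -16816 + 5378 = -11437 J (the counter-clockwise enclosed area).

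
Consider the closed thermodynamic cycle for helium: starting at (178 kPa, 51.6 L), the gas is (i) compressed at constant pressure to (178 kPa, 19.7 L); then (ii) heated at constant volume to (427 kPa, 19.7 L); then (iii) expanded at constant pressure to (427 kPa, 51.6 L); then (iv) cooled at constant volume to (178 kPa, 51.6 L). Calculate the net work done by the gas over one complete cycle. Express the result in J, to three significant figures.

Constant-volume legs do no work.
W(i) = (178)(19.7 − 51.6) = -5678 J; W(iii) = (427)(51.6 − 19.7) = 13621 J.
W_net = -5678 + 13621 = 7943 J (the clockwise enclosed area).

W_net ≈ 7940 J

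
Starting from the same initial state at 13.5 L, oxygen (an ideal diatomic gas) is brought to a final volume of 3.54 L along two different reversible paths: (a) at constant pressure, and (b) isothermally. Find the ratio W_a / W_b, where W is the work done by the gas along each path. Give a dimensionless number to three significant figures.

Path (a) isobaric: W = P₁(V₂ − V₁) → W_a/(P₁V₁) = -0.7378.
Path (b) isothermal: W = P₁V₁ ln(V₂/V₁) → W_b/(P₁V₁) = -1.339.
W_a / W_b = -0.7378 / -1.339 = 0.5512.

W_a / W_b ≈ 0.551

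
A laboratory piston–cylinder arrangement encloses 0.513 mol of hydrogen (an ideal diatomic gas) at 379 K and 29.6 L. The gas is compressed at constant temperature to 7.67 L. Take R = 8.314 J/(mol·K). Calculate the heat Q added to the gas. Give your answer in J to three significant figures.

Isothermal ⇒ ΔU = 0, so Q = W = nRT ln(V₂/V₁).
Q = (0.513)(8.314)(379) ln(7.67/29.6) = 1616 × -1.35 = -2183 J.

Q ≈ -2180 J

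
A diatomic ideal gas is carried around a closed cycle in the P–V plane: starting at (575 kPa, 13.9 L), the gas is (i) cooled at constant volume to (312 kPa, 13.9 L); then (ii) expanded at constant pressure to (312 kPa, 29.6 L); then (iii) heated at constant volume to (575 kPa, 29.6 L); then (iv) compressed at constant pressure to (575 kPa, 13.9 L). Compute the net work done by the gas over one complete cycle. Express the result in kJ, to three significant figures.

W_net ≈ -4.13 kJ

Constant-volume legs do no work.
W(ii) = (312)(29.6 − 13.9) = 4898 J; W(iv) = (575)(13.9 − 29.6) = -9028 J.
W_net = 4898 − 9028 = -4129 J (the counter-clockwise enclosed area).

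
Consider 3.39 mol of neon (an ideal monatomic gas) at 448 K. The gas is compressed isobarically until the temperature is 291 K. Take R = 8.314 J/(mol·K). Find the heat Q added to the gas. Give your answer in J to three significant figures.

Isobaric: W = nRΔT = (3.39)(8.314)(-157) = -4425 J.
ΔU = nCᵥΔT with Cᵥ = 3R/2: ΔU = (3.39)(12.47)(-157) = -6637 J.
Q = ΔU + W = -6637 − 4425 = -11062 J.

Q ≈ -11100 J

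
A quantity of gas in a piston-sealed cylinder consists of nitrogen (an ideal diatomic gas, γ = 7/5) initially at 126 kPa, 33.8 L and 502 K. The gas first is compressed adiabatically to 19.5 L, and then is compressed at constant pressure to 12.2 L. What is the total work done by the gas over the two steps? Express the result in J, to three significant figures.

W_total ≈ -4610 J

Step 1 (adiabatic): W = (P₁V₁ − P₂V₂)/(γ−1) = (4259 − 5307)/0.4 = -2620 J.
After step 1: P = 272.1 kPa, V = 19.5 L, T = 625.5 K.
Step 2 (isobaric): W = PΔV = (272.1 kPa)(12.2 − 19.5 L) = -1987 J.
W_total = -2620 − 1987 = -4607 J.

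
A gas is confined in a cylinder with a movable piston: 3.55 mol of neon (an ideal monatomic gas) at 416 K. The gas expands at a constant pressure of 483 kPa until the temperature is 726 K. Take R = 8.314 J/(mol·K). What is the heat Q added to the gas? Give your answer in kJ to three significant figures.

Isobaric: W = nRΔT = (3.55)(8.314)(310) = 9150 J.
ΔU = nCᵥΔT with Cᵥ = 3R/2: ΔU = (3.55)(12.47)(310) = 13724 J.
Q = ΔU + W = 13724 + 9150 = 22874 J.

Q ≈ 22.9 kJ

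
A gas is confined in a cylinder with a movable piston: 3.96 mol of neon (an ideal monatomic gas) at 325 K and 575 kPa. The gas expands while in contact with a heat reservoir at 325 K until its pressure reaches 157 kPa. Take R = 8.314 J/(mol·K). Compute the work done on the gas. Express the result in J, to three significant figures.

W ≈ -13900 J

Isothermal process: W = nRT ln(V₂/V₁) = nRT ln(P₁/P₂).
W = (3.96)(8.314)(325) × ln(575/157)
  = 10700 × ln(3.662) = 10700 × 1.298
W_by_gas = 13890 J; work on gas = −W_by = -13890 J.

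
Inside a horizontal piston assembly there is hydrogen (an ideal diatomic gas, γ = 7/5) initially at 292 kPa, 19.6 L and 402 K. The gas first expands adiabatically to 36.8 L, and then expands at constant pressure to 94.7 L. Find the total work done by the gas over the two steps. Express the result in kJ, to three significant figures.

W_total ≈ 10.2 kJ

Step 1 (adiabatic): W = (P₁V₁ − P₂V₂)/(γ−1) = (5723 − 4448)/0.4 = 3187 J.
After step 1: P = 120.9 kPa, V = 36.8 L, T = 312.5 K.
Step 2 (isobaric): W = PΔV = (120.9 kPa)(94.7 − 36.8 L) = 6999 J.
W_total = 3187 + 6999 = 10186 J.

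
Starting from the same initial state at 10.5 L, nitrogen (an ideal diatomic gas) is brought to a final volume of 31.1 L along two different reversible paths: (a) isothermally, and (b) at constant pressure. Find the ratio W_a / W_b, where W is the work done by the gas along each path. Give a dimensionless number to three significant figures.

Path (a) isothermal: W = P₁V₁ ln(V₂/V₁) → W_a/(P₁V₁) = 1.086.
Path (b) isobaric: W = P₁(V₂ − V₁) → W_b/(P₁V₁) = 1.962.
W_a / W_b = 1.086 / 1.962 = 0.5535.

W_a / W_b ≈ 0.553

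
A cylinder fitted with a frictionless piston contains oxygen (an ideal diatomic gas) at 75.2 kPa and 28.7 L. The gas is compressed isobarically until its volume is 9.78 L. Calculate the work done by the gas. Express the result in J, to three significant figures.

Isobaric: W = P ΔV.
W = (75.2 kPa)(9.78 − 28.7 L) = (75.2)(-18.92) = -1423 J.

W ≈ -1420 J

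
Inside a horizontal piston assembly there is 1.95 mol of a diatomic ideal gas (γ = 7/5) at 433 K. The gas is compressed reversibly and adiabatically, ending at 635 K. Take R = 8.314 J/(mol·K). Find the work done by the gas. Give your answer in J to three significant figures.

W ≈ -8190 J

Adiabatic ⇒ Q = 0, so W_by = −ΔU = nCᵥ(T₁ − T₂).
Cᵥ = 5R/2 = 20.79 J/(mol·K).
W = (1.95)(20.79)(433 − 635) = -8187 J.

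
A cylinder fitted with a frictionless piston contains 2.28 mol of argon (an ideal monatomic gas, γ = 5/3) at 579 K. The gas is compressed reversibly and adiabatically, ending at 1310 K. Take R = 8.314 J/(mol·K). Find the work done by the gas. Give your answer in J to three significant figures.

Adiabatic ⇒ Q = 0, so W_by = −ΔU = nCᵥ(T₁ − T₂).
Cᵥ = 3R/2 = 12.47 J/(mol·K).
W = (2.28)(12.47)(579 − 1310) = -20785 J.

W ≈ -20800 J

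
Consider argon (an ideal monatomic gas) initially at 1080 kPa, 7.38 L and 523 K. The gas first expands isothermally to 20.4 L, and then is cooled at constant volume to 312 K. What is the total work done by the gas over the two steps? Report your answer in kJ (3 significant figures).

W_total ≈ 8.10 kJ

Step 1 (isothermal): W = P₁V₁ ln(V₂/V₁) = (7970) ln(20.4/7.38) = 8104 J.
Step 2 (isochoric): W = 0 (constant volume).
W_total = 8104 + 0 = 8104 J.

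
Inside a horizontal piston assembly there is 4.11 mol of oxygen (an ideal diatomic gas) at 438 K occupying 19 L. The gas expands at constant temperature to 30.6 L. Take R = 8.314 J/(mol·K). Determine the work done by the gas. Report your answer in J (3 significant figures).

W ≈ 7130 J

Isothermal: W = nRT ln(V₂/V₁).
W = (4.11)(8.314)(438) × ln(30.6/19)
  = 14967 × 0.4766
W_by_gas = 7133 J.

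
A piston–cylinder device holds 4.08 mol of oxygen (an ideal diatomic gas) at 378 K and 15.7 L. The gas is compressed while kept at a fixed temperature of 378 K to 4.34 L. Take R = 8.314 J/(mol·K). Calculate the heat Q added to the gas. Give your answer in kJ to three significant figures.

Isothermal ⇒ ΔU = 0, so Q = W = nRT ln(V₂/V₁).
Q = (4.08)(8.314)(378) ln(4.34/15.7) = 12822 × -1.286 = -16487 J.

Q ≈ -16.5 kJ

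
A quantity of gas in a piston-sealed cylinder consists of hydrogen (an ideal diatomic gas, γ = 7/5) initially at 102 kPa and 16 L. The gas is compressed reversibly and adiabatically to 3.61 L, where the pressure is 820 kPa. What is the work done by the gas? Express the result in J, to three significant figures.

Adiabatic: W = (P₁V₁ − P₂V₂)/(γ − 1) with γ = 7/5.
P₁V₁ = 1632 J, P₂V₂ = 2960 J.
W = (1632 − 2960) / 0.4 = -3321 J.

W ≈ -3320 J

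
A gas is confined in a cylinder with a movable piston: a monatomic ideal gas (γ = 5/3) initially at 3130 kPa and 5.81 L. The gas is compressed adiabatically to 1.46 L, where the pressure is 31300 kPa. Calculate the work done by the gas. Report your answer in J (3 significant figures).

W ≈ -41300 J

Adiabatic: W = (P₁V₁ − P₂V₂)/(γ − 1) with γ = 5/3.
P₁V₁ = 18185 J, P₂V₂ = 45698 J.
W = (18185 − 45698) / 0.6667 = -41269 J.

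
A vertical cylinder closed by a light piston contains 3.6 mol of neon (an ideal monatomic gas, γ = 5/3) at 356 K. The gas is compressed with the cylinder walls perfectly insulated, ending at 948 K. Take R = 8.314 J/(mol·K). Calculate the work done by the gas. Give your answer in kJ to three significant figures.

W ≈ -26.6 kJ

Adiabatic ⇒ Q = 0, so W_by = −ΔU = nCᵥ(T₁ − T₂).
Cᵥ = 3R/2 = 12.47 J/(mol·K).
W = (3.6)(12.47)(356 − 948) = -26578 J.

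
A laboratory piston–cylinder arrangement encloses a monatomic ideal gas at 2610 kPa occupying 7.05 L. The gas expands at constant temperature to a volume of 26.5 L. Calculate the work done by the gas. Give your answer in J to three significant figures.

Isothermal: W = nRT ln(V₂/V₁) = P₁V₁ ln(V₂/V₁).
P₁V₁ = (2610 kPa)(7.05 L) = 18400 J.
W = 18400 × ln(26.5/7.05) = 18400 × 1.324
W_by_gas = 24364 J.

W ≈ 24400 J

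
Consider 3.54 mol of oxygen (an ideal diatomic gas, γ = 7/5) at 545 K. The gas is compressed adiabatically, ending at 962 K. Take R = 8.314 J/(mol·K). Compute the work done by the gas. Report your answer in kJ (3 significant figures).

Adiabatic ⇒ Q = 0, so W_by = −ΔU = nCᵥ(T₁ − T₂).
Cᵥ = 5R/2 = 20.79 J/(mol·K).
W = (3.54)(20.79)(545 − 962) = -30682 J.

W ≈ -30.7 kJ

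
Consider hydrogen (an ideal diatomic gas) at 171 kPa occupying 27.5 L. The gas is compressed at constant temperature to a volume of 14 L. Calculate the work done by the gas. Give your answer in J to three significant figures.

Isothermal: W = nRT ln(V₂/V₁) = P₁V₁ ln(V₂/V₁).
P₁V₁ = (171 kPa)(27.5 L) = 4702 J.
W = 4702 × ln(14/27.5) = 4702 × -0.6751
W_by_gas = -3175 J.

W ≈ -3170 J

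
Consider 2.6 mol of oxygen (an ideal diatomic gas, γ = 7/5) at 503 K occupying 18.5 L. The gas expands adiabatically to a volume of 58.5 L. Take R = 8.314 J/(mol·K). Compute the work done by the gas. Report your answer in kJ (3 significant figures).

W ≈ 10.0 kJ

Adiabatic: TV^(γ−1) = const with γ = 7/5.
T₂ = T₁ (V₁/V₂)^(γ−1) = 503 × (18.5/58.5)^0.4 = 503 × 0.631 = 317.4 K.
W_by = nCᵥ(T₁ − T₂) = (2.6)(20.79)(503 − 317.4) = 10031 J.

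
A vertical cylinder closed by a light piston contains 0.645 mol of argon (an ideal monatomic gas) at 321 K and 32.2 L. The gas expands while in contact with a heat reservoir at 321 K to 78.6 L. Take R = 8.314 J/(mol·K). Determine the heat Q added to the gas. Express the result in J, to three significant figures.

Isothermal ⇒ ΔU = 0, so Q = W = nRT ln(V₂/V₁).
Q = (0.645)(8.314)(321) ln(78.6/32.2) = 1721 × 0.8924 = 1536 J.

Q ≈ 1540 J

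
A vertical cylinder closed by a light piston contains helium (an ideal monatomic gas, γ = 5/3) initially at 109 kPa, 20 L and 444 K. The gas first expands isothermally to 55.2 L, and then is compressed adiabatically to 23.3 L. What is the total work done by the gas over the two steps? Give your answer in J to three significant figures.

W_total ≈ -328 J

Step 1 (isothermal): W = P₁V₁ ln(V₂/V₁) = (2180) ln(55.2/20) = 2213 J.
After step 1: P = 39.49 kPa, V = 55.2 L, T = 444 K.
Step 2 (adiabatic): W = (P₁V₁ − P₂V₂)/(γ−1) = (2180 − 3874)/0.667 = -2541 J.
W_total = 2213 − 2541 = -328.1 J.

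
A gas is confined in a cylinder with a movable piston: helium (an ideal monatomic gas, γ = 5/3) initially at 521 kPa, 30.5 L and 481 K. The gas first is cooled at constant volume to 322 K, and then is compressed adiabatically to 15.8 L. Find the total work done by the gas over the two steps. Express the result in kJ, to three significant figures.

Step 1 (isochoric): W = 0 (constant volume).
After step 1: P = 348.8 kPa (V unchanged).
Step 2 (adiabatic): W = (P₁V₁ − P₂V₂)/(γ−1) = (10638 − 16492)/0.667 = -8782 J.
W_total = 0 − 8782 = -8782 J.

W_total ≈ -8.78 kJ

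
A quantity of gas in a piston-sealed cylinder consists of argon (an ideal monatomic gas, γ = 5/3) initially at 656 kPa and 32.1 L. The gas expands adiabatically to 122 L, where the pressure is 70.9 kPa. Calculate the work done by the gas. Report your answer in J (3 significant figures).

Adiabatic: W = (P₁V₁ − P₂V₂)/(γ − 1) with γ = 5/3.
P₁V₁ = 21058 J, P₂V₂ = 8650 J.
W = (21058 − 8650) / 0.6667 = 18612 J.

W ≈ 18600 J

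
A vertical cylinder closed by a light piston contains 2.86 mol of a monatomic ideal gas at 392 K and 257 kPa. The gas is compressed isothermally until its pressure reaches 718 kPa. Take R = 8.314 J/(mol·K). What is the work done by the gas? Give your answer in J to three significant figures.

Isothermal process: W = nRT ln(V₂/V₁) = nRT ln(P₁/P₂).
W = (2.86)(8.314)(392) × ln(257/718)
  = 9321 × ln(0.3579) = 9321 × -1.027
W_by_gas = -9576 J.

W ≈ -9580 J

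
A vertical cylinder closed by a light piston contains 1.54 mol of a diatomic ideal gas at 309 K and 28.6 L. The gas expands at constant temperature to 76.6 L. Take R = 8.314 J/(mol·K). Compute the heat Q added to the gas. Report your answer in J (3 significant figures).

Isothermal ⇒ ΔU = 0, so Q = W = nRT ln(V₂/V₁).
Q = (1.54)(8.314)(309) ln(76.6/28.6) = 3956 × 0.9852 = 3898 J.

Q ≈ 3900 J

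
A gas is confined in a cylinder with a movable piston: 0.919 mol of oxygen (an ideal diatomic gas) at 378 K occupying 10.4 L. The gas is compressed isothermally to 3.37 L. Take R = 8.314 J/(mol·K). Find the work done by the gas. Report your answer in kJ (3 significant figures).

Isothermal: W = nRT ln(V₂/V₁).
W = (0.919)(8.314)(378) × ln(3.37/10.4)
  = 2888 × -1.127
W_by_gas = -3255 J.

W ≈ -3.25 kJ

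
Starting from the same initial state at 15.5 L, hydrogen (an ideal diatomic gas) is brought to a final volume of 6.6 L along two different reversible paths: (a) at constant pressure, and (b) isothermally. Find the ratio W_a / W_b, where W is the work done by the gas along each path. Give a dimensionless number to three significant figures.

Path (a) isobaric: W = P₁(V₂ − V₁) → W_a/(P₁V₁) = -0.5742.
Path (b) isothermal: W = P₁V₁ ln(V₂/V₁) → W_b/(P₁V₁) = -0.8538.
W_a / W_b = -0.5742 / -0.8538 = 0.6725.

W_a / W_b ≈ 0.673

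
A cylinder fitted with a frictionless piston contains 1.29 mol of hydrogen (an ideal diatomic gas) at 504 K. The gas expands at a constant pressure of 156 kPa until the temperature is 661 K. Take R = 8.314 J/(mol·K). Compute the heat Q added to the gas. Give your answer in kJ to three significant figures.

Q ≈ 5.89 kJ

Isobaric: W = nRΔT = (1.29)(8.314)(157) = 1684 J.
ΔU = nCᵥΔT with Cᵥ = 5R/2: ΔU = (1.29)(20.79)(157) = 4210 J.
Q = ΔU + W = 4210 + 1684 = 5893 J.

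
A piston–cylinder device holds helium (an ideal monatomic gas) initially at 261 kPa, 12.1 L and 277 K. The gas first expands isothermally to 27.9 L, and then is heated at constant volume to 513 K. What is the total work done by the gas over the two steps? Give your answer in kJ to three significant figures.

W_total ≈ 2.64 kJ

Step 1 (isothermal): W = P₁V₁ ln(V₂/V₁) = (3158) ln(27.9/12.1) = 2638 J.
Step 2 (isochoric): W = 0 (constant volume).
W_total = 2638 + 0 = 2638 J.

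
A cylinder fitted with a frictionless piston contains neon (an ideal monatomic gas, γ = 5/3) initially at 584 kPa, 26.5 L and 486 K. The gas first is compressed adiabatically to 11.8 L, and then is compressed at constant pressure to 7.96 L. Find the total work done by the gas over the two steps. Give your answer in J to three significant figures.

W_total ≈ -25200 J

Step 1 (adiabatic): W = (P₁V₁ − P₂V₂)/(γ−1) = (15476 − 26540)/0.667 = -16596 J.
After step 1: P = 2249 kPa, V = 11.8 L, T = 833.4 K.
Step 2 (isobaric): W = PΔV = (2249 kPa)(7.96 − 11.8 L) = -8637 J.
W_total = -16596 − 8637 = -25233 J.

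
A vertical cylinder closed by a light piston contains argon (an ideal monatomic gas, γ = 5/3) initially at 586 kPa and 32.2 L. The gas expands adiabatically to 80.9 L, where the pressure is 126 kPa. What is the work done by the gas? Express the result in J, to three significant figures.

Adiabatic: W = (P₁V₁ − P₂V₂)/(γ − 1) with γ = 5/3.
P₁V₁ = 18869 J, P₂V₂ = 10193 J.
W = (18869 − 10193) / 0.6667 = 13014 J.

W ≈ 13000 J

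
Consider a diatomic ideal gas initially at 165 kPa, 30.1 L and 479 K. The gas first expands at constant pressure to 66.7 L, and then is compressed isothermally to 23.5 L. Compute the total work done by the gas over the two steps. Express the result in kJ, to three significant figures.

Step 1 (isobaric): W = PΔV = (165 kPa)(66.7 − 30.1 L) = 6039 J.
After step 1: P = 165 kPa, V = 66.7 L, T = 1061 K.
Step 2 (isothermal): W = P₁V₁ ln(V₂/V₁) = (11006) ln(23.5/66.7) = -11481 J.
W_total = 6039 − 11481 = -5442 J.

W_total ≈ -5.44 kJ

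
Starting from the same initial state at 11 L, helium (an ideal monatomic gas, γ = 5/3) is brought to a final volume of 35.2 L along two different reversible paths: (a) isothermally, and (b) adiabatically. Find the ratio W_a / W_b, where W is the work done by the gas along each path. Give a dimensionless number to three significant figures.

Path (a) isothermal: W = P₁V₁ ln(V₂/V₁) → W_a/(P₁V₁) = 1.163.
Path (b) adiabatic: W = P₁V₁(1 − (V₁/V₂)^(γ−1))/(γ−1) → W_b/(P₁V₁) = 0.8092.
W_a / W_b = 1.163 / 0.8092 = 1.437.

W_a / W_b ≈ 1.44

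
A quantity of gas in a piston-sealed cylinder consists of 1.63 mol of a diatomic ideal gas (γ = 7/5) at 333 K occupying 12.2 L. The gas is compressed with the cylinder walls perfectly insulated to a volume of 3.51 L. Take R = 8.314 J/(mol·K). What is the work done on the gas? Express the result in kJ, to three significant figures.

W ≈ 7.29 kJ

Adiabatic: TV^(γ−1) = const with γ = 7/5.
T₂ = T₁ (V₁/V₂)^(γ−1) = 333 × (12.2/3.51)^0.4 = 333 × 1.646 = 548.1 K.
W_by = nCᵥ(T₁ − T₂) = (1.63)(20.79)(333 − 548.1) = -7288 J.
Work on gas = −W_by = 7288 J.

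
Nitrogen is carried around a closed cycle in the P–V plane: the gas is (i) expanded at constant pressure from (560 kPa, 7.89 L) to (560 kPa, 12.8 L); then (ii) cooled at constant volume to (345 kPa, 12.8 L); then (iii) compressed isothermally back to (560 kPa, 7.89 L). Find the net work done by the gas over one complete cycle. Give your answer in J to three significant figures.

W_net ≈ 613 J

Leg (i): W = PΔV = (560)(12.8 − 7.89) = 2750 J.
Leg (ii): W = 0.
Leg (iii): W = PᵢVᵢ ln(V_f/Vᵢ) = (4416) ln(7.89/12.8) = -2137 J.
W_net = 2750 − 2137 = 612.9 J.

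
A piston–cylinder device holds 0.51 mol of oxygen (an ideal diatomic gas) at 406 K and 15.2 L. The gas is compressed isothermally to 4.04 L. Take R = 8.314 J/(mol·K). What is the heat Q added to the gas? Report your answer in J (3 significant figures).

Isothermal ⇒ ΔU = 0, so Q = W = nRT ln(V₂/V₁).
Q = (0.51)(8.314)(406) ln(4.04/15.2) = 1721 × -1.325 = -2281 J.

Q ≈ -2280 J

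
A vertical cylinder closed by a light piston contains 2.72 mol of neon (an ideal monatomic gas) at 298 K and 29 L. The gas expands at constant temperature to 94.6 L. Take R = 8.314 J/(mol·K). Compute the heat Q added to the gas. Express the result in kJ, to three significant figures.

Isothermal ⇒ ΔU = 0, so Q = W = nRT ln(V₂/V₁).
Q = (2.72)(8.314)(298) ln(94.6/29) = 6739 × 1.182 = 7968 J.

Q ≈ 7.97 kJ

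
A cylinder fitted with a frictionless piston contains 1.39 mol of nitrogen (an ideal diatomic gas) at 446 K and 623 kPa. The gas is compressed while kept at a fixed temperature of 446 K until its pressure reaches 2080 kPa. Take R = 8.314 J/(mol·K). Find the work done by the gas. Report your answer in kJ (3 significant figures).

Isothermal process: W = nRT ln(V₂/V₁) = nRT ln(P₁/P₂).
W = (1.39)(8.314)(446) × ln(623/2080)
  = 5154 × ln(0.2995) = 5154 × -1.206
W_by_gas = -6214 J.

W ≈ -6.21 kJ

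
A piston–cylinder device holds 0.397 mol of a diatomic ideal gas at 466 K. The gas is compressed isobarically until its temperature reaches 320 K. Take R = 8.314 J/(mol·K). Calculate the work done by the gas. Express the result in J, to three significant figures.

Isobaric: W = P ΔV = nR ΔT.
W = (0.397)(8.314)(320 − 466) = -481.9 J.

W ≈ -482 J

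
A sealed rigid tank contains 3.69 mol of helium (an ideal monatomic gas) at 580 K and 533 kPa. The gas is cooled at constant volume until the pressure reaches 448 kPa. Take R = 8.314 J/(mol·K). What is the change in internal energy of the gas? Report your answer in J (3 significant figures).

ΔU ≈ -4260 J

Constant volume ⇒ W = 0, so Q = ΔU = nCᵥΔT with Cᵥ = 3R/2 = 12.47 J/(mol·K).
At constant V, T₂/T₁ = P₂/P₁ ⇒ ΔT = T₁(P₂/P₁ − 1) = 580·(448/533 − 1) = -92.5 K.
ΔU = (3.69)(12.47)(-92.5) = -4256 J.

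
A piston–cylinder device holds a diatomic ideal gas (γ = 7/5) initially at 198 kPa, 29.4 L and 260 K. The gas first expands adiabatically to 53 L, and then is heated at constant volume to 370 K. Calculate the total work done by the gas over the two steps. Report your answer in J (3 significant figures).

W_total ≈ 3060 J

Step 1 (adiabatic): W = (P₁V₁ − P₂V₂)/(γ−1) = (5821 − 4599)/0.4 = 3056 J.
Step 2 (isochoric): W = 0 (constant volume).
W_total = 3056 + 0 = 3056 J.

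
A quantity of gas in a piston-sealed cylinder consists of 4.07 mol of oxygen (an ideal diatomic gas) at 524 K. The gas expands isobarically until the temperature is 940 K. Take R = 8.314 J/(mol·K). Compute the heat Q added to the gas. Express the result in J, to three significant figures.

Isobaric: W = nRΔT = (4.07)(8.314)(416) = 14077 J.
ΔU = nCᵥΔT with Cᵥ = 5R/2: ΔU = (4.07)(20.79)(416) = 35191 J.
Q = ΔU + W = 35191 + 14077 = 49268 J.

Q ≈ 49300 J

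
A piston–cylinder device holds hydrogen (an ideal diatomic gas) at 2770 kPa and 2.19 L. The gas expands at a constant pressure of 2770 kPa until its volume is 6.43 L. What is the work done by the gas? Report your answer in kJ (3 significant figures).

W ≈ 11.7 kJ

Isobaric: W = P ΔV.
W = (2770 kPa)(6.43 − 2.19 L) = (2770)(4.24) = 11745 J.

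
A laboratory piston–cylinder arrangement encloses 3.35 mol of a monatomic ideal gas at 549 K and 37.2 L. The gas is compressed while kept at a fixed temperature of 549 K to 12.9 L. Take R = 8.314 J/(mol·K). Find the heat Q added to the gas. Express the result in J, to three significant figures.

Isothermal ⇒ ΔU = 0, so Q = W = nRT ln(V₂/V₁).
Q = (3.35)(8.314)(549) ln(12.9/37.2) = 15291 × -1.059 = -16194 J.

Q ≈ -16200 J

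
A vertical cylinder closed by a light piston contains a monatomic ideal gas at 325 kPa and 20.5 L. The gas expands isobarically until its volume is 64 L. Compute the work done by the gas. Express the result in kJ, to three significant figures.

W ≈ 14.1 kJ

Isobaric: W = P ΔV.
W = (325 kPa)(64 − 20.5 L) = (325)(43.5) = 14138 J.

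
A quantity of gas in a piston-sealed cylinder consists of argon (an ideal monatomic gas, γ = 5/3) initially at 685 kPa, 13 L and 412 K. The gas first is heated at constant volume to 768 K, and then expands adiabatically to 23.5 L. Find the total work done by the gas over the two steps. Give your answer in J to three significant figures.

Step 1 (isochoric): W = 0 (constant volume).
After step 1: P = 1277 kPa (V unchanged).
Step 2 (adiabatic): W = (P₁V₁ − P₂V₂)/(γ−1) = (16600 − 11186)/0.667 = 8120 J.
W_total = 0 + 8120 = 8120 J.

W_total ≈ 8120 J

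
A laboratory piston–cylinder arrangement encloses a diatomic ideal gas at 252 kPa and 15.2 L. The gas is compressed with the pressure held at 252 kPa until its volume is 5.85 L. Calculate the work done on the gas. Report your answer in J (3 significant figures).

W ≈ 2360 J

Isobaric: W = P ΔV.
W = (252 kPa)(5.85 − 15.2 L) = (252)(-9.35) = -2356 J.
Work on gas = −W_by = 2356 J.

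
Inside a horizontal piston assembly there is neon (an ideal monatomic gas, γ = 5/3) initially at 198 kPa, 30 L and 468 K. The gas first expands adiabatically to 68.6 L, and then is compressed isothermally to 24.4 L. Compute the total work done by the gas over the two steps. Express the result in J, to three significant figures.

W_total ≈ 239 J

Step 1 (adiabatic): W = (P₁V₁ − P₂V₂)/(γ−1) = (5940 − 3422)/0.667 = 3777 J.
After step 1: P = 49.89 kPa, V = 68.6 L, T = 269.6 K.
Step 2 (isothermal): W = P₁V₁ ln(V₂/V₁) = (3422) ln(24.4/68.6) = -3538 J.
W_total = 3777 − 3538 = 238.9 J.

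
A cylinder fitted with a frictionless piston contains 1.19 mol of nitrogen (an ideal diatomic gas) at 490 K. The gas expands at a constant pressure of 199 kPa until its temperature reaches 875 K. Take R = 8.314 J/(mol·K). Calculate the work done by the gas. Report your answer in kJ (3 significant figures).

Isobaric: W = P ΔV = nR ΔT.
W = (1.19)(8.314)(875 − 490) = 3809 J.

W ≈ 3.81 kJ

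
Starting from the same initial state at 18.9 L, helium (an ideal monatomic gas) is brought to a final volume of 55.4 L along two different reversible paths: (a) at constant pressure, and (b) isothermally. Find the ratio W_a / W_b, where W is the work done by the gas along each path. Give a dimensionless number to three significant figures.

W_a / W_b ≈ 1.80

Path (a) isobaric: W = P₁(V₂ − V₁) → W_a/(P₁V₁) = 1.931.
Path (b) isothermal: W = P₁V₁ ln(V₂/V₁) → W_b/(P₁V₁) = 1.075.
W_a / W_b = 1.931 / 1.075 = 1.796.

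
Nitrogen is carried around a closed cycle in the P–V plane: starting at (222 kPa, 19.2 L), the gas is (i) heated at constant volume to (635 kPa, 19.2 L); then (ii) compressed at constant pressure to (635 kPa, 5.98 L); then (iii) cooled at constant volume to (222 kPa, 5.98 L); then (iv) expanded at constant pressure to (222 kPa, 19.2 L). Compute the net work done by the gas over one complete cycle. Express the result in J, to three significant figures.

W_net ≈ -5460 J

Constant-volume legs do no work.
W(ii) = (635)(5.98 − 19.2) = -8395 J; W(iv) = (222)(19.2 − 5.98) = 2935 J.
W_net = -8395 + 2935 = -5460 J (the counter-clockwise enclosed area).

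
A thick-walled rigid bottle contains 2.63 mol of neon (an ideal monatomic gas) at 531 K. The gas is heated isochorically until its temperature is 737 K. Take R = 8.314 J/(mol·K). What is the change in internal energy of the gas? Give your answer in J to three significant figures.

ΔU ≈ 6760 J

Constant volume ⇒ W = 0, so Q = ΔU = nCᵥΔT with Cᵥ = 3R/2 = 12.47 J/(mol·K).
ΔU = (2.63)(12.47)(737 − 531) = 6757 J.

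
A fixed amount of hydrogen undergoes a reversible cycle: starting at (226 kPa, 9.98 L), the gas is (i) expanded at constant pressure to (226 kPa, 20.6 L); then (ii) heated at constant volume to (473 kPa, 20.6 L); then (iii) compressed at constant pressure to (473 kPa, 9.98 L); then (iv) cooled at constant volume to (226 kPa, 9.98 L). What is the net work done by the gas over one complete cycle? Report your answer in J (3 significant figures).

Constant-volume legs do no work.
W(i) = (226)(20.6 − 9.98) = 2400 J; W(iii) = (473)(9.98 − 20.6) = -5023 J.
W_net = 2400 − 5023 = -2623 J (the counter-clockwise enclosed area).

W_net ≈ -2620 J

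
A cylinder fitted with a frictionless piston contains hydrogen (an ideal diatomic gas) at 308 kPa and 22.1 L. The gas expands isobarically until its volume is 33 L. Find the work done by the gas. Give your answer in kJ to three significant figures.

Isobaric: W = P ΔV.
W = (308 kPa)(33 − 22.1 L) = (308)(10.9) = 3357 J.

W ≈ 3.36 kJ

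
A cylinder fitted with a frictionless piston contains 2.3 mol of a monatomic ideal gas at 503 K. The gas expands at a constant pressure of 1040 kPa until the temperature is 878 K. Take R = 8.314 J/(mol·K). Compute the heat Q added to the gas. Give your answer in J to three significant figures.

Isobaric: W = nRΔT = (2.3)(8.314)(375) = 7171 J.
ΔU = nCᵥΔT with Cᵥ = 3R/2: ΔU = (2.3)(12.47)(375) = 10756 J.
Q = ΔU + W = 10756 + 7171 = 17927 J.

Q ≈ 17900 J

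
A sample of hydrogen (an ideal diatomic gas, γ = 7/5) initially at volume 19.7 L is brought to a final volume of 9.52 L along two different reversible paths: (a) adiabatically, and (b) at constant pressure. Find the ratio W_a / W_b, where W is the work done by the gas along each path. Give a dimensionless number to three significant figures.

W_a / W_b ≈ 1.63

Path (a) adiabatic: W = P₁V₁(1 − (V₁/V₂)^(γ−1))/(γ−1) → W_a/(P₁V₁) = -0.844.
Path (b) isobaric: W = P₁(V₂ − V₁) → W_b/(P₁V₁) = -0.5168.
W_a / W_b = -0.844 / -0.5168 = 1.633.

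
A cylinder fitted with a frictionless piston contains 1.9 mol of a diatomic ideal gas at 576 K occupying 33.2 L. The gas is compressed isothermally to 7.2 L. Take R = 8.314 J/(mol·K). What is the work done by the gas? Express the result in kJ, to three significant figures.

Isothermal: W = nRT ln(V₂/V₁).
W = (1.9)(8.314)(576) × ln(7.2/33.2)
  = 9099 × -1.528
W_by_gas = -13907 J.

W ≈ -13.9 kJ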